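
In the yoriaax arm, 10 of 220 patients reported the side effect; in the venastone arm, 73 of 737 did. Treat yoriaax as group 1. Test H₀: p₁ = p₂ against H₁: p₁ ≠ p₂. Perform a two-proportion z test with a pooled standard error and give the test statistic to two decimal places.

p̂₁ = 10/220 = 0.0455, p̂₂ = 73/737 = 0.0991.
Pooled p̂ = (10+73)/(220+737) = 83/957 = 0.0867.
SE = √(0.0792074 × 0.00590231) = 0.0216.
z = (0.0455 − 0.0991)/0.0216 = -0.0536/0.0216 = -2.48.
p-value = 2·P(Z > 2.479) ≈ 0.0132.

z = -2.48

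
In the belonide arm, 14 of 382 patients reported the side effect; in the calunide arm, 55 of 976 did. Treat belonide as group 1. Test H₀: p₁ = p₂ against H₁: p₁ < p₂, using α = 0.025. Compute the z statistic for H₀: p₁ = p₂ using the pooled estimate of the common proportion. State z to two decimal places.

z = -1.49

p̂₁ = 14/382 ≈ 0.0366, p̂₂ = 55/976 ≈ 0.0564.
Pooled p̂ = (14+55)/(382+976) = 69/1358 = 0.0508.
SE = √(p̂(1−p̂)(1/n₁+1/n₂)) = √(0.0508·0.9492·0.00364239) = √(0.000175667) = 0.0133.
z = (0.0366 − 0.0564)/0.0133 = -0.0198/0.0133 = -1.49.
p-value = P(Z < -1.487) ≈ 0.0686; since p > α = 0.025, fail to reject H₀.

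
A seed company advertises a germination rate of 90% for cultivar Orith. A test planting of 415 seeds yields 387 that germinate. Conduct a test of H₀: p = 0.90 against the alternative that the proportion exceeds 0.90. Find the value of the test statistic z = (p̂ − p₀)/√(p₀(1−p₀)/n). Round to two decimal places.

p̂ = 387/415 = 0.9325.
Standard error under H₀: √(0.9×0.1/415) = 0.0147.
z = (0.9325 − 0.9)/0.0147 = 0.0325/0.0147 = 2.21.
p-value = P(Z > 2.209) ≈ 0.0136.

z = 2.21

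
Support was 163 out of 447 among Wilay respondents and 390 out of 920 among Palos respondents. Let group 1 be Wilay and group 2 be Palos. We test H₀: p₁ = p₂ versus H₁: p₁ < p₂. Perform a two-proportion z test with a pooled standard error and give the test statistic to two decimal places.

z = -2.09

p̂₁ = 163/447 ≈ 0.3647, p̂₂ = 390/920 ≈ 0.4239.
Pooled p̂ = (163+390)/(447+920) = 553/1367 = 0.4045.
SE = √(0.240887 × 0.00332409) = 0.0283.
z = (0.3647 − 0.4239)/0.0283 = -0.0592/0.0283 = -2.09.
p-value = P(Z < -2.094) ≈ 0.0181.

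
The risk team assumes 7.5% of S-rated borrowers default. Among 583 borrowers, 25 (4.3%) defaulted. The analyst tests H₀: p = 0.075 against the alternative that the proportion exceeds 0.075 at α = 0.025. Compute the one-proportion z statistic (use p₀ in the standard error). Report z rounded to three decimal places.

p̂ = 25/583 = 0.04288.
Under H₀, SE = √(0.075·0.925/583) = √(0.000118997) = 0.01091.
z = (0.04288 − 0.075)/0.01091 = -0.03212/0.01091 = -2.944.
p-value = P(Z > -2.944) ≈ 0.9984, so at α = 0.025 we fail to reject H₀.

z = -2.944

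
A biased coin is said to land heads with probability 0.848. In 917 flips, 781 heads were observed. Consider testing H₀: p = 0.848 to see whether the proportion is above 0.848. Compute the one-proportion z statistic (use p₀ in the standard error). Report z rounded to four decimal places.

z = 0.3113

p̂ = 781/917 = 0.8516903.
Standard error under H₀: √(0.848×0.152/917) = 0.0118559.
z = (0.8516903 − 0.848)/0.0118559 = 0.0036903/0.0118559 = 0.3113.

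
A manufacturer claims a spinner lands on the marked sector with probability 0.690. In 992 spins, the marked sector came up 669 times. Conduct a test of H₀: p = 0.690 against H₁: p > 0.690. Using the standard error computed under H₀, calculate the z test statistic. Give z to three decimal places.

p̂ = 669/992 = 0.67440.
Under H₀, SE = √(0.69·0.31/992) = √(0.000215625) = 0.01468.
z = (0.67440 − 0.69)/0.01468 = -0.01560/0.01468 = -1.063.
p-value = P(Z > -1.063) ≈ 0.8560.

z = -1.063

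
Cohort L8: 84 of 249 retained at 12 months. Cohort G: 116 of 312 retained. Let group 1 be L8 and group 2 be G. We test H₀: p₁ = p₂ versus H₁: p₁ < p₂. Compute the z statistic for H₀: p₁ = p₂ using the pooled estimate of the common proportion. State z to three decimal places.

p̂₁ = 84/249 ≈ 0.33735, p̂₂ = 116/312 ≈ 0.37179.
Pooled p̂ = (84+116)/(249+312) = 200/561 = 0.35651.
SE = √(0.22941 × 0.00722119) = 0.04070.
z = (0.33735 − 0.37179)/0.04070 = -0.03444/0.04070 = -0.846.

z = -0.846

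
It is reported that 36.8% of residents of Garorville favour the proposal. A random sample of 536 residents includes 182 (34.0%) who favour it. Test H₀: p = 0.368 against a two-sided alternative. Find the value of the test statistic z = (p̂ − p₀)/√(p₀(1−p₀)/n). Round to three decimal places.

z = -1.366

p̂ = 182/536 ≈ 0.33955.
SE = √(p₀(1−p₀)/n) = √(0.23258/536) = 0.02083.
z = (0.33955 − 0.368)/0.02083 = -0.02845/0.02083 = -1.366.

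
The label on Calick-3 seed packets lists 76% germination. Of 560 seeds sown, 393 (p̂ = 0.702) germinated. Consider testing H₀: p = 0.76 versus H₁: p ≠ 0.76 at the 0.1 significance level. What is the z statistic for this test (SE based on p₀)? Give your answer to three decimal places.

p̂ = 393/560 ≈ 0.701786.
Under H₀, SE = √(0.76·0.24/560) = √(0.000325714) = 0.018048.
z = (0.701786 − 0.76)/0.018048 = -0.058214/0.018048 = -3.226.
p-value = 2·P(Z > 3.226) ≈ 0.0013, so at α = 0.1 we reject H₀.

z = -3.226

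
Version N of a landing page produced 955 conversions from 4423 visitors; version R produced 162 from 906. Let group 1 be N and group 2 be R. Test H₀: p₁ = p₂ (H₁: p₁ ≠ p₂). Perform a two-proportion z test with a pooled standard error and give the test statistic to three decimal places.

z = 2.500

p̂₁ = 955/4423 = 0.215917, p̂₂ = 162/906 = 0.178808.
Pooled p̂ = (955+162)/(4423+906) = 1117/5329 = 0.209608.
SE = √(0.165672 × 0.00132984) = 0.014843.
z = (0.215917 − 0.178808)/0.014843 = 0.037109/0.014843 = 2.500.
p-value = 2·P(Z > 2.500) ≈ 0.0124.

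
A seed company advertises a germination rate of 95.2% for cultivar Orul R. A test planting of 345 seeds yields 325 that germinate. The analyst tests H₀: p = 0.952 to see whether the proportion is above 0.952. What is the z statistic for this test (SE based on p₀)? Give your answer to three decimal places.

z = -0.866

p̂ = 325/345 = 0.94203.
SE = √(p₀(1−p₀)/n) = √(0.045696/345) = 0.01151.
z = (0.94203 − 0.952)/0.01151 = -0.00997/0.01151 = -0.866.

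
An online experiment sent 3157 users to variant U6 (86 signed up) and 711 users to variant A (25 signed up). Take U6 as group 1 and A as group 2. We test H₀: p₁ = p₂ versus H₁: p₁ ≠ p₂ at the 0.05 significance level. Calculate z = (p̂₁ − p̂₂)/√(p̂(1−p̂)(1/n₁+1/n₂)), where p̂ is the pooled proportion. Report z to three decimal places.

z = -1.143

p̂₁ = 86/3157 ≈ 0.02724, p̂₂ = 25/711 ≈ 0.03516.
Pooled p̂ = (86+25)/(3157+711) = 111/3868 = 0.02870.
SE = √(p̂(1−p̂)(1/n₁+1/n₂)) = √(0.02870·0.97130·0.00172323) = √(4.80323e-05) = 0.00693.
z = (0.02724 − 0.03516)/0.00693 = -0.00792/0.00693 = -1.143.
Two-sided p-value ≈ 2·Φ(−1.143) = 0.2531. With α = 0.05, fail to reject H₀.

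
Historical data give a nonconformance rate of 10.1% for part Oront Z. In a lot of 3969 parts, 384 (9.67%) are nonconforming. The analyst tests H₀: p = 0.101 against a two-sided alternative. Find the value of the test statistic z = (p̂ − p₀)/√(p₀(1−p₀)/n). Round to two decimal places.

p̂ = 384/3969 ≈ 0.09675.
SE = √(p₀(1−p₀)/n) = √(0.090799/3969) = 0.00478.
z = (0.09675 − 0.101)/0.00478 = -0.00425/0.00478 = -0.89.

z = -0.89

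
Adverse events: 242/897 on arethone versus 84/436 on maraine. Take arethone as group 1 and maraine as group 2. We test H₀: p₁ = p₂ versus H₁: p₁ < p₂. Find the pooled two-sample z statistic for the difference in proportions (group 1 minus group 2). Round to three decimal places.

z = 3.074

p̂₁ = 242/897 ≈ 0.26979, p̂₂ = 84/436 ≈ 0.19266.
Pooled p̂ = (242+84)/(897+436) = 326/1333 = 0.24456.
SE = √(0.184751 × 0.00340841) = 0.02509.
z = (0.26979 − 0.19266)/0.02509 = 0.07713/0.02509 = 3.074.
p-value = P(Z < 3.074) ≈ 0.9989.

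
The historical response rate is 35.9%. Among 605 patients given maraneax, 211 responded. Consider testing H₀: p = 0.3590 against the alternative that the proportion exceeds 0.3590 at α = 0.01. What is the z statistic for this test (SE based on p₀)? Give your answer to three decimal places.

p̂ = 211/605 = 0.34876.
Under H₀, SE = √(0.359·0.641/605) = √(0.000380362) = 0.01950.
z = (0.34876 − 0.359)/0.01950 = -0.01024/0.01950 = -0.525.
p-value = P(Z > -0.525) ≈ 0.7002; since p > α = 0.01, fail to reject H₀.

z = -0.525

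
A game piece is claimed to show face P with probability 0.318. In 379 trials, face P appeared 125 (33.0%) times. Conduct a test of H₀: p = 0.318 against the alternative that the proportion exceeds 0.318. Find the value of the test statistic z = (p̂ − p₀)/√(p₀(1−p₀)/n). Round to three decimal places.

z = 0.494

p̂ = 125/379 = 0.32982.
Under H₀, SE = √(0.318·0.682/379) = √(0.000572232) = 0.02392.
z = (0.32982 − 0.318)/0.02392 = 0.01182/0.02392 = 0.494.
p-value = P(Z > 0.494) ≈ 0.3107.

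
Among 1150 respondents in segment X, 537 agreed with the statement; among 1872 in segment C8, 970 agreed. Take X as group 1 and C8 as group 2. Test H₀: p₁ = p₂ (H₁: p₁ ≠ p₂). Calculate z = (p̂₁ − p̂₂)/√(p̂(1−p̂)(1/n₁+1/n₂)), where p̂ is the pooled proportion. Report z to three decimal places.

z = -2.733

p̂₁ = 537/1150 = 0.466957, p̂₂ = 970/1872 = 0.518162.
Pooled p̂ = (537+970)/(1150+1872) = 1507/3022 = 0.498676.
SE = √(p̂(1−p̂)(1/n₁+1/n₂)) = √(0.498676·0.501324·0.00140375) = √(0.000350936) = 0.018733.
z = (0.466957 − 0.518162)/0.018733 = -0.051205/0.018733 = -2.733.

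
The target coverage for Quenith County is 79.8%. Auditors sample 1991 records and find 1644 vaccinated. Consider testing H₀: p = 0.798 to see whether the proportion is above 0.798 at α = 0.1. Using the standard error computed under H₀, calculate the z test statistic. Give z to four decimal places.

p̂ = 1644/1991 ≈ 0.825716.
Standard error under H₀: √(0.798×0.202/1991) = 0.008998.
z = (0.825716 − 0.798)/0.008998 = 0.027716/0.008998 = 3.0802.
p-value = P(Z > 3.080) ≈ 0.0010; since p < α = 0.1, reject H₀.

z = 3.0802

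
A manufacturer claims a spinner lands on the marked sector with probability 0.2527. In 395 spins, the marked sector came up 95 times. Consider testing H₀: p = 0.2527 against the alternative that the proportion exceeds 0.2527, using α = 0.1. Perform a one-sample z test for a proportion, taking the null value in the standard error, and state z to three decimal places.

p̂ = 95/395 ≈ 0.240506.
Under H₀, SE = √(0.2527·0.7473/395) = √(0.000478083) = 0.021865.
z = (0.240506 − 0.2527)/0.021865 = -0.012194/0.021865 = -0.558.
p-value = P(Z > -0.558) ≈ 0.7115, so at α = 0.1 we fail to reject H₀.

z = -0.558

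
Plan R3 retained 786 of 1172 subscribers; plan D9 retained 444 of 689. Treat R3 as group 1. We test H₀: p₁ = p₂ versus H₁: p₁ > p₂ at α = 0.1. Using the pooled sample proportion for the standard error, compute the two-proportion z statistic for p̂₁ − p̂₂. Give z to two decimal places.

p̂₁ = 786/1172 ≈ 0.6706, p̂₂ = 444/689 ≈ 0.6444.
Pooled p̂ = (786+444)/(1172+689) = 1230/1861 = 0.6609.
SE = √(0.2241 × 0.00230462) = 0.0227.
z = (0.6706 − 0.6444)/0.0227 = 0.0262/0.0227 = 1.15.
p-value = P(Z > 1.154) ≈ 0.1242, so at α = 0.1 we fail to reject H₀.

z = 1.15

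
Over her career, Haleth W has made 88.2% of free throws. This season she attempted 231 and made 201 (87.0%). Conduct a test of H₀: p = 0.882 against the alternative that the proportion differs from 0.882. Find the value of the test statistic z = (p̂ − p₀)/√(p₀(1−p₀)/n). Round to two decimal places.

z = -0.56

p̂ = 201/231 ≈ 0.8701.
SE = √(p₀(1−p₀)/n) = √(0.10408/231) = 0.0212.
z = (0.8701 − 0.882)/0.0212 = -0.0119/0.0212 = -0.56.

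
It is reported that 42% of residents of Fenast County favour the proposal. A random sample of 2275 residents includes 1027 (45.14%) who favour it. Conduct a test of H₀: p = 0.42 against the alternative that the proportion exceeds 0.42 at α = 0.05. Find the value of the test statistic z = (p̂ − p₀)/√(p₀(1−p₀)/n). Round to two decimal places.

z = 3.04

p̂ = 1027/2275 = 0.45143.
Standard error under H₀: √(0.42×0.58/2275) = 0.01035.
z = (0.45143 − 0.42)/0.01035 = 0.03143/0.01035 = 3.04.
p-value = P(Z > 3.037) ≈ 0.0012. With α = 0.05, reject H₀.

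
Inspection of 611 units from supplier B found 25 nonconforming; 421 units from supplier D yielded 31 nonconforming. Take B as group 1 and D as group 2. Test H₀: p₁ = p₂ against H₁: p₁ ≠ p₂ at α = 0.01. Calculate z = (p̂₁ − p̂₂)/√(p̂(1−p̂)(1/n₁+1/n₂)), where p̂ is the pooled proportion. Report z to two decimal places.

p̂₁ = 25/611 ≈ 0.04092, p̂₂ = 31/421 ≈ 0.07363.
Pooled p̂ = (25+31)/(611+421) = 56/1032 = 0.05426.
SE = √(0.051319 × 0.00401196) = 0.01435.
z = (0.04092 − 0.07363)/0.01435 = -0.03271/0.01435 = -2.28.
p-value = 2·P(Z > 2.280) ≈ 0.0226. With α = 0.01, fail to reject H₀.

z = -2.28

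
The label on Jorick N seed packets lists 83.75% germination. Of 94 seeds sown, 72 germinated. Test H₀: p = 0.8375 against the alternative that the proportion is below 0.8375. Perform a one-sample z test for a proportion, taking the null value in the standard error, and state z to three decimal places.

p̂ = 72/94 = 0.76596.
Standard error under H₀: √(0.8375×0.1625/94) = 0.03805.
z = (0.76596 − 0.8375)/0.03805 = -0.07154/0.03805 = -1.880.
p-value = P(Z < -1.880) ≈ 0.0300.

z = -1.880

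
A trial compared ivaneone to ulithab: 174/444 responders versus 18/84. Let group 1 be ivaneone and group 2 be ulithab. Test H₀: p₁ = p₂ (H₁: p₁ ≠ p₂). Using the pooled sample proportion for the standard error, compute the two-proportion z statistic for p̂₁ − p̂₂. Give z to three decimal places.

z = 3.103

p̂₁ = 174/444 ≈ 0.39189, p̂₂ = 18/84 ≈ 0.21429.
Pooled p̂ = (174+18)/(444+84) = 192/528 = 0.36364.
SE = √(p̂(1−p̂)(1/n₁+1/n₂)) = √(0.36364·0.63636·0.014157) = √(0.003276) = 0.05724.
z = (0.39189 − 0.21429)/0.05724 = 0.17760/0.05724 = 3.103.
Two-sided p-value ≈ 2·Φ(−3.103) = 0.0019.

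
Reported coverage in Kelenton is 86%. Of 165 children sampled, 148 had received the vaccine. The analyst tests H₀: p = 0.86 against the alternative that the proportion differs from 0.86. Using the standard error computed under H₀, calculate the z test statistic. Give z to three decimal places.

z = 1.369

p̂ = 148/165 = 0.89697.
Standard error under H₀: √(0.86×0.14/165) = 0.02701.
z = (0.89697 − 0.86)/0.02701 = 0.03697/0.02701 = 1.369.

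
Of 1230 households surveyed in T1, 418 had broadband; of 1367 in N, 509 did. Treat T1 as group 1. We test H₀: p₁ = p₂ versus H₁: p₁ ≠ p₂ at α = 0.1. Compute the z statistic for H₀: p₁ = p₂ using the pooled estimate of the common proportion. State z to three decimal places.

p̂₁ = 418/1230 ≈ 0.33984, p̂₂ = 509/1367 ≈ 0.37235.
Pooled p̂ = (418+509)/(1230+1367) = 927/2597 = 0.35695.
SE = √(p̂(1−p̂)(1/n₁+1/n₂)) = √(0.35695·0.64305·0.00154454) = √(0.000354528) = 0.01883.
z = (0.33984 − 0.37235)/0.01883 = -0.03251/0.01883 = -1.727.
p-value = 2·P(Z > 1.727) ≈ 0.0842, so at α = 0.1 we reject H₀.

z = -1.727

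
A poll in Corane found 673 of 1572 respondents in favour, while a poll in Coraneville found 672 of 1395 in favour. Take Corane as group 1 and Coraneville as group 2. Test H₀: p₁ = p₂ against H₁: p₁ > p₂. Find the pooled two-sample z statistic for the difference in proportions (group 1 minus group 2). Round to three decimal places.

p̂₁ = 673/1572 ≈ 0.42812, p̂₂ = 672/1395 ≈ 0.48172.
Pooled p̂ = (673+672)/(1572+1395) = 1345/2967 = 0.45332.
SE = √(p̂(1−p̂)(1/n₁+1/n₂)) = √(0.45332·0.54668·0.00135298) = √(0.000335296) = 0.01831.
z = (0.42812 − 0.48172)/0.01831 = -0.05360/0.01831 = -2.927.
p-value = P(Z > -2.927) ≈ 0.9983.

z = -2.927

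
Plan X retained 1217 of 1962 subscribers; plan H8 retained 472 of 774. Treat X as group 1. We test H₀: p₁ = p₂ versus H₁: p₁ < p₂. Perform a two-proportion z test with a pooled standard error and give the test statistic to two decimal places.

p̂₁ = 1217/1962 = 0.6203, p̂₂ = 472/774 = 0.6098.
Pooled p̂ = (1217+472)/(1962+774) = 1689/2736 = 0.6173.
SE = √(0.236235 × 0.00180167) = 0.0206.
z = (0.6203 − 0.6098)/0.0206 = 0.0105/0.0206 = 0.51.

z = 0.51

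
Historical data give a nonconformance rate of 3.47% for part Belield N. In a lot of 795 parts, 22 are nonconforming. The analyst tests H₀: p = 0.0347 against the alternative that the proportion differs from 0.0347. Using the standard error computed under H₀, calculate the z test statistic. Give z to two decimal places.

p̂ = 22/795 ≈ 0.0277.
Under H₀, SE = √(0.0347·0.9653/795) = √(4.21332e-05) = 0.0065.
z = (0.0277 − 0.0347)/0.0065 = -0.0070/0.0065 = -1.08.

z = -1.08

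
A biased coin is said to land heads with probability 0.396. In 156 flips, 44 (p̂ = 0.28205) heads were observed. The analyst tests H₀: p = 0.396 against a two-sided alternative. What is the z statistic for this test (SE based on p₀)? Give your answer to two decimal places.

p̂ = 44/156 ≈ 0.2821.
Under H₀, SE = √(0.396·0.604/156) = √(0.00153323) = 0.0392.
z = (0.2821 − 0.396)/0.0392 = -0.1139/0.0392 = -2.91.
Two-sided p-value ≈ 2·Φ(−2.910) = 0.0036.

z = -2.91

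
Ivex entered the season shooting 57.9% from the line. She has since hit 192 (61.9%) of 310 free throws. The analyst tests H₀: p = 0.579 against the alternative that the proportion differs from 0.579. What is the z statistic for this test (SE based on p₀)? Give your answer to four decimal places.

z = 1.4391

p̂ = 192/310 ≈ 0.619355.
Standard error under H₀: √(0.579×0.421/310) = 0.028041.
z = (0.619355 − 0.579)/0.028041 = 0.040355/0.028041 = 1.4391.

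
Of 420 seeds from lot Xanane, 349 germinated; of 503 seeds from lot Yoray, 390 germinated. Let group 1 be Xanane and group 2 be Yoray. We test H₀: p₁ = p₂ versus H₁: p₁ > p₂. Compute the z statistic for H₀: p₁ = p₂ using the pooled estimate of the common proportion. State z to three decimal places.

z = 2.106

p̂₁ = 349/420 = 0.830952, p̂₂ = 390/503 = 0.775348.
Pooled p̂ = (349+390)/(420+503) = 739/923 = 0.800650.
SE = √(p̂(1−p̂)(1/n₁+1/n₂)) = √(0.800650·0.199350·0.00436902) = √(0.000697338) = 0.026407.
z = (0.830952 − 0.775348)/0.026407 = 0.055604/0.026407 = 2.106.
p-value = P(Z > 2.106) ≈ 0.0176.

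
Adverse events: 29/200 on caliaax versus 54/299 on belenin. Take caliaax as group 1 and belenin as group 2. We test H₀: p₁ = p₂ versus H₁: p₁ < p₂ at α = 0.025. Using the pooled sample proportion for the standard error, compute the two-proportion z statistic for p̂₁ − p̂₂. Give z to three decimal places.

p̂₁ = 29/200 = 0.145000, p̂₂ = 54/299 = 0.180602.
Pooled p̂ = (29+54)/(200+299) = 83/499 = 0.166333.
SE = √(p̂(1−p̂)(1/n₁+1/n₂)) = √(0.166333·0.833667·0.00834448) = √(0.0011571) = 0.034016.
z = (0.145000 − 0.180602)/0.034016 = -0.035602/0.034016 = -1.047.
p-value = P(Z < -1.047) ≈ 0.1476. With α = 0.025, fail to reject H₀.

z = -1.047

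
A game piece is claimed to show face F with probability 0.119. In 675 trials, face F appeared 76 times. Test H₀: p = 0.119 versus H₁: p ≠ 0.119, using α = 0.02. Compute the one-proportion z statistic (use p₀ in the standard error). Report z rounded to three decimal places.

p̂ = 76/675 = 0.11259.
Under H₀, SE = √(0.119·0.881/675) = √(0.000155317) = 0.01246.
z = (0.11259 − 0.119)/0.01246 = -0.00641/0.01246 = -0.514.
Two-sided p-value ≈ 2·Φ(−0.514) = 0.6072. With α = 0.02, fail to reject H₀.

z = -0.514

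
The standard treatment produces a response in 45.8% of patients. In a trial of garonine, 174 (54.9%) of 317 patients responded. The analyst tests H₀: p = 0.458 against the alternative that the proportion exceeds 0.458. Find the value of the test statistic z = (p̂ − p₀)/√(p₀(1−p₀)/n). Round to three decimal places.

z = 3.248

p̂ = 174/317 ≈ 0.548896.
Under H₀, SE = √(0.458·0.542/317) = √(0.000783079) = 0.027984.
z = (0.548896 − 0.458)/0.027984 = 0.090896/0.027984 = 3.248.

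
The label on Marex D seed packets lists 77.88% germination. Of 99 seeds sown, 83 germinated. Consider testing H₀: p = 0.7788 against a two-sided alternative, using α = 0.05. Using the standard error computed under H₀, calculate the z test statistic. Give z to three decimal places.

p̂ = 83/99 ≈ 0.83838.
Under H₀, SE = √(0.7788·0.2212/99) = √(0.00174011) = 0.04171.
z = (0.83838 − 0.7788)/0.04171 = 0.05958/0.04171 = 1.428.
Two-sided p-value ≈ 2·Φ(−1.428) = 0.1532, so at α = 0.05 we fail to reject H₀.

z = 1.428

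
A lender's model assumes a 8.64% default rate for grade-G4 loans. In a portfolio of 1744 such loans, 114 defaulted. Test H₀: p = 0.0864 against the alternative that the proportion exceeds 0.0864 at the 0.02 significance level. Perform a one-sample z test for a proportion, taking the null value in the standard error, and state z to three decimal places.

z = -3.126

p̂ = 114/1744 ≈ 0.065367.
Standard error under H₀: √(0.0864×0.9136/1744) = 0.006728.
z = (0.065367 − 0.0864)/0.006728 = -0.021033/0.006728 = -3.126.
p-value = P(Z > -3.126) ≈ 0.9991; since p > α = 0.02, fail to reject H₀.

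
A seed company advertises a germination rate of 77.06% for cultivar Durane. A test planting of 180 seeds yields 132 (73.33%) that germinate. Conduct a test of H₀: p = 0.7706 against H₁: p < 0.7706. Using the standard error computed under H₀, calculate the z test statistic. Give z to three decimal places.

z = -1.189

p̂ = 132/180 ≈ 0.73333.
Standard error under H₀: √(0.7706×0.2294/180) = 0.03134.
z = (0.73333 − 0.7706)/0.03134 = -0.03727/0.03134 = -1.189.
p-value = P(Z < -1.189) ≈ 0.1172.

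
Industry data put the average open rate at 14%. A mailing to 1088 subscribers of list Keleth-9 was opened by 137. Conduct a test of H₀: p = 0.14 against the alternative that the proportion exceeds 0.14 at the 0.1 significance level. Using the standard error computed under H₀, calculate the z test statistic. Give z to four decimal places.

z = -1.3385

p̂ = 137/1088 = 0.125919.
SE = √(p₀(1−p₀)/n) = √(0.1204/1088) = 0.010520.
z = (0.125919 − 0.14)/0.010520 = -0.014081/0.010520 = -1.3385.
p-value = P(Z > -1.339) ≈ 0.9096. With α = 0.1, fail to reject H₀.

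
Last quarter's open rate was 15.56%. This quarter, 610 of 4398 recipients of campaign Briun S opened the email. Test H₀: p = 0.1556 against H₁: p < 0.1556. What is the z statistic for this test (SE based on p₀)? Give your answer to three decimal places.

p̂ = 610/4398 = 0.138699.
Standard error under H₀: √(0.1556×0.8444/4398) = 0.005466.
z = (0.138699 − 0.1556)/0.005466 = -0.016901/0.005466 = -3.092.
p-value = P(Z < -3.092) ≈ 0.0010.

z = -3.092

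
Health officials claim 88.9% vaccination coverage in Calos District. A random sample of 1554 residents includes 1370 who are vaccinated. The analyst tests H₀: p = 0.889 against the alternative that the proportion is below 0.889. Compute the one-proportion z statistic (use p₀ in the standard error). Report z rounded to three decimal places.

p̂ = 1370/1554 = 0.881596.
Standard error under H₀: √(0.889×0.111/1554) = 0.007969.
z = (0.881596 − 0.889)/0.007969 = -0.007404/0.007969 = -0.929.

z = -0.929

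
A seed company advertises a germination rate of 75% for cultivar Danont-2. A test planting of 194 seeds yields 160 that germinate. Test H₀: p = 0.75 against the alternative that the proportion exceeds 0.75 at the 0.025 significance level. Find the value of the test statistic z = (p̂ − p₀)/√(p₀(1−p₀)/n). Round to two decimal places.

p̂ = 160/194 = 0.8247.
Standard error under H₀: √(0.75×0.25/194) = 0.0311.
z = (0.8247 − 0.75)/0.0311 = 0.0747/0.0311 = 2.40.
p-value = P(Z > 2.404) ≈ 0.0081; since p < α = 0.025, reject H₀.

z = 2.40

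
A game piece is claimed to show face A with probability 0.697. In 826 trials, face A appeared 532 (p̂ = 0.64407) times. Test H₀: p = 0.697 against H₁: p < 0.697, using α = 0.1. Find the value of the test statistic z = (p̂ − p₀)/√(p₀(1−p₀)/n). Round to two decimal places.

z = -3.31

p̂ = 532/826 ≈ 0.6441.
Standard error under H₀: √(0.697×0.303/826) = 0.0160.
z = (0.6441 − 0.697)/0.0160 = -0.0529/0.0160 = -3.31.
p-value = P(Z < -3.310) ≈ 0.0005, so at α = 0.1 we reject H₀.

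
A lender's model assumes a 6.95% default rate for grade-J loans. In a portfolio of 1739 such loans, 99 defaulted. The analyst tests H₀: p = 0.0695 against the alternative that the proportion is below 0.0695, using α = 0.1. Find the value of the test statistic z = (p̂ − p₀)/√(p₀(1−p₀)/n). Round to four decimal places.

p̂ = 99/1739 = 0.0569293.
Under H₀, SE = √(0.0695·0.9305/1739) = √(3.71879e-05) = 0.0060982.
z = (0.0569293 − 0.0695)/0.0060982 = -0.0125707/0.0060982 = -2.0614.
p-value = P(Z < -2.061) ≈ 0.0196, so at α = 0.1 we reject H₀.

z = -2.0614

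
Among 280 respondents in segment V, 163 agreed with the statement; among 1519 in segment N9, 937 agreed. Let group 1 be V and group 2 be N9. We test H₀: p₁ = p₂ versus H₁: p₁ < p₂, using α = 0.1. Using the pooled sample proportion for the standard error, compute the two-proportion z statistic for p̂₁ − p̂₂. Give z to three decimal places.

z = -1.095

p̂₁ = 163/280 ≈ 0.58214, p̂₂ = 937/1519 ≈ 0.61685.
Pooled p̂ = (163+937)/(280+1519) = 1100/1799 = 0.61145.
SE = √(0.237579 × 0.00422976) = 0.03170.
z = (0.58214 − 0.61685)/0.03170 = -0.03471/0.03170 = -1.095.
p-value = P(Z < -1.095) ≈ 0.1368. With α = 0.1, fail to reject H₀.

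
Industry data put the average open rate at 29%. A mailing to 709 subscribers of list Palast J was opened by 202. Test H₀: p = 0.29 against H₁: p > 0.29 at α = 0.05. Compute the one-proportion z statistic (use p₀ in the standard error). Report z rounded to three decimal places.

z = -0.299

p̂ = 202/709 ≈ 0.28491.
Under H₀, SE = √(0.29·0.71/709) = √(0.000290409) = 0.01704.
z = (0.28491 − 0.29)/0.01704 = -0.00509/0.01704 = -0.299.
p-value = P(Z > -0.299) ≈ 0.6174. With α = 0.05, fail to reject H₀.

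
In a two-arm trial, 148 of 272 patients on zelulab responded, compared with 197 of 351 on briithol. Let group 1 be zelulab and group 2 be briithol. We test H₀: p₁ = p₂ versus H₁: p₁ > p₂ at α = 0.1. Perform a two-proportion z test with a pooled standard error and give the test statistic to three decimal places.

p̂₁ = 148/272 = 0.54412, p̂₂ = 197/351 = 0.56125.
Pooled p̂ = (148+197)/(272+351) = 345/623 = 0.55377.
SE = √(p̂(1−p̂)(1/n₁+1/n₂)) = √(0.55377·0.44623·0.00652547) = √(0.0016125) = 0.04016.
z = (0.54412 − 0.56125)/0.04016 = -0.01713/0.04016 = -0.427.
p-value = P(Z > -0.427) ≈ 0.6652. With α = 0.1, fail to reject H₀.

z = -0.427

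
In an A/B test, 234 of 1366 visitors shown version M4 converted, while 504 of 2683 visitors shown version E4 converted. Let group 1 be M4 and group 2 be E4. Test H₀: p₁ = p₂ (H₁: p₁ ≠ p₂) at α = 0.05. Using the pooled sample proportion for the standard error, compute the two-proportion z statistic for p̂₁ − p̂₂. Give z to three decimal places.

p̂₁ = 234/1366 = 0.171303, p̂₂ = 504/2683 = 0.187849.
Pooled p̂ = (234+504)/(1366+2683) = 738/4049 = 0.182267.
SE = √(0.149046 × 0.00110478) = 0.012832.
z = (0.171303 − 0.187849)/0.012832 = -0.016546/0.012832 = -1.289.
Two-sided p-value ≈ 2·Φ(−1.289) = 0.1972. With α = 0.05, fail to reject H₀.

z = -1.289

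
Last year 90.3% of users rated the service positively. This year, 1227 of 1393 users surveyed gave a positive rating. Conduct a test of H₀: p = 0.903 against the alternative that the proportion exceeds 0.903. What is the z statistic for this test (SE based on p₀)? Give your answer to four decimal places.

p̂ = 1227/1393 ≈ 0.8808327.
Under H₀, SE = √(0.903·0.097/1393) = √(6.28794e-05) = 0.0079297.
z = (0.8808327 − 0.903)/0.0079297 = -0.0221673/0.0079297 = -2.7955.
p-value = P(Z > -2.795) ≈ 0.9974.

z = -2.7955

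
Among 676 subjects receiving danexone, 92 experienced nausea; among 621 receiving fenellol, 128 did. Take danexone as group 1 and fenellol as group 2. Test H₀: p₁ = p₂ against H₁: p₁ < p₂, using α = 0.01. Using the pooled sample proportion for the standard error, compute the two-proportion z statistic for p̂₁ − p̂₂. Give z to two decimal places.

z = -3.36

p̂₁ = 92/676 = 0.13609, p̂₂ = 128/621 = 0.20612.
Pooled p̂ = (92+128)/(676+621) = 220/1297 = 0.16962.
SE = √(0.140851 × 0.0030896) = 0.02086.
z = (0.13609 − 0.20612)/0.02086 = -0.07003/0.02086 = -3.36.
p-value = P(Z < -3.357) ≈ 0.0004. With α = 0.01, reject H₀.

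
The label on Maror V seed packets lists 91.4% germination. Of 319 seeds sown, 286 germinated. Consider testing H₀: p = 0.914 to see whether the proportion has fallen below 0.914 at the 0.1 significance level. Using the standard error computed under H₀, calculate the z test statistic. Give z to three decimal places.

p̂ = 286/319 = 0.896552.
Under H₀, SE = √(0.914·0.086/319) = √(0.000246408) = 0.015697.
z = (0.896552 − 0.914)/0.015697 = -0.017448/0.015697 = -1.112.
p-value = P(Z < -1.112) ≈ 0.1332. With α = 0.1, fail to reject H₀.

z = -1.112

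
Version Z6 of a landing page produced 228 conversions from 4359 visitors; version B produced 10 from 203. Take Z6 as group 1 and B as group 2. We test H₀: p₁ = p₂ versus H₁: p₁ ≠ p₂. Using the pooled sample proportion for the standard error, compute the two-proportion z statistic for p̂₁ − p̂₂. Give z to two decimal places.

z = 0.19

p̂₁ = 228/4359 = 0.0523, p̂₂ = 10/203 = 0.0493.
Pooled p̂ = (228+10)/(4359+203) = 238/4562 = 0.0522.
SE = √(p̂(1−p̂)(1/n₁+1/n₂)) = √(0.0522·0.9478·0.00515552) = √(0.000254932) = 0.0160.
z = (0.0523 − 0.0493)/0.0160 = 0.0030/0.0160 = 0.19.
Two-sided p-value ≈ 2·Φ(−0.191) = 0.8488.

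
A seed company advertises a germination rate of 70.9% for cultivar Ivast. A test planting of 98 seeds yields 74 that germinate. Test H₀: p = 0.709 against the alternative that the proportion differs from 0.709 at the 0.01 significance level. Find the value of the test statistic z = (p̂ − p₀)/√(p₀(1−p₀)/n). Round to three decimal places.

p̂ = 74/98 ≈ 0.75510.
SE = √(p₀(1−p₀)/n) = √(0.20632/98) = 0.04588.
z = (0.75510 − 0.709)/0.04588 = 0.04610/0.04588 = 1.005.
Two-sided p-value ≈ 2·Φ(−1.005) = 0.3150; since p > α = 0.01, fail to reject H₀.

z = 1.005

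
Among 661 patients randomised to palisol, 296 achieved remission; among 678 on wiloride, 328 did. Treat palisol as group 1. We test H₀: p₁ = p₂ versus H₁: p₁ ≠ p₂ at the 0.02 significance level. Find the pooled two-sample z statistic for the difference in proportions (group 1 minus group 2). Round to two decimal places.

p̂₁ = 296/661 ≈ 0.4478, p̂₂ = 328/678 ≈ 0.4838.
Pooled p̂ = (296+328)/(661+678) = 624/1339 = 0.4660.
SE = √(p̂(1−p̂)(1/n₁+1/n₂)) = √(0.4660·0.5340·0.00298779) = √(0.000743496) = 0.0273.
z = (0.4478 − 0.4838)/0.0273 = -0.0360/0.0273 = -1.32.
Two-sided p-value ≈ 2·Φ(−1.319) = 0.1871. With α = 0.02, fail to reject H₀.

z = -1.32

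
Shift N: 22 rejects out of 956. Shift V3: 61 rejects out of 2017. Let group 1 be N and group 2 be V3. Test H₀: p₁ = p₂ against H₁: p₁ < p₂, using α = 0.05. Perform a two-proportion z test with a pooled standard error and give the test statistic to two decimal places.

z = -1.12

p̂₁ = 22/956 = 0.02301, p̂₂ = 61/2017 = 0.03024.
Pooled p̂ = (22+61)/(956+2017) = 83/2973 = 0.02792.
SE = √(p̂(1−p̂)(1/n₁+1/n₂)) = √(0.02792·0.97208·0.00154181) = √(4.18425e-05) = 0.00647.
z = (0.02301 − 0.03024)/0.00647 = -0.00723/0.00647 = -1.12.
p-value = P(Z < -1.118) ≈ 0.1318. With α = 0.05, fail to reject H₀.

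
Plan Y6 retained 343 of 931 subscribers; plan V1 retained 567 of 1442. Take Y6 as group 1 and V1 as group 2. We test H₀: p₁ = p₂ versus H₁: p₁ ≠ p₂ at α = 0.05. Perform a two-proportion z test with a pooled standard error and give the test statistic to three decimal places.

z = -1.212

p̂₁ = 343/931 = 0.36842, p̂₂ = 567/1442 = 0.39320.
Pooled p̂ = (343+567)/(931+1442) = 910/2373 = 0.38348.
SE = √(p̂(1−p̂)(1/n₁+1/n₂)) = √(0.38348·0.61652·0.0017676) = √(0.000417901) = 0.02044.
z = (0.36842 − 0.39320)/0.02044 = -0.02478/0.02044 = -1.212.
Two-sided p-value ≈ 2·Φ(−1.212) = 0.2254, so at α = 0.05 we fail to reject H₀.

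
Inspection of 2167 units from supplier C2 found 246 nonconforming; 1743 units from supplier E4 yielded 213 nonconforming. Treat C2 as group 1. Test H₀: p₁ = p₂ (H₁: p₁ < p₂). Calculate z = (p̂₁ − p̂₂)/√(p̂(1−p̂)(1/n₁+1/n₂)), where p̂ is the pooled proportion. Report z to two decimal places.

p̂₁ = 246/2167 ≈ 0.1135, p̂₂ = 213/1743 ≈ 0.1222.
Pooled p̂ = (246+213)/(2167+1743) = 459/3910 = 0.1174.
SE = √(p̂(1−p̂)(1/n₁+1/n₂)) = √(0.1174·0.8826·0.00103519) = √(0.000107257) = 0.0104.
z = (0.1135 − 0.1222)/0.0104 = -0.0087/0.0104 = -0.84.

z = -0.84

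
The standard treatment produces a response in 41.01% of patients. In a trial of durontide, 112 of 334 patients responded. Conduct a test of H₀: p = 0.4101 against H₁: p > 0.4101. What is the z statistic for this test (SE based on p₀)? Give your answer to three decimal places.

p̂ = 112/334 ≈ 0.335329.
Standard error under H₀: √(0.4101×0.5899/334) = 0.026913.
z = (0.335329 − 0.4101)/0.026913 = -0.074771/0.026913 = -2.778.
p-value = P(Z > -2.778) ≈ 0.9973.

z = -2.778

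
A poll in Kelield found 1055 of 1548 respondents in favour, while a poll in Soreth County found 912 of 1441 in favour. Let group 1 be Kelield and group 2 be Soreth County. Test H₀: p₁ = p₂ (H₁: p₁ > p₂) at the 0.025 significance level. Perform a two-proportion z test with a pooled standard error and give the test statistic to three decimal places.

p̂₁ = 1055/1548 = 0.68152, p̂₂ = 912/1441 = 0.63289.
Pooled p̂ = (1055+912)/(1548+1441) = 1967/2989 = 0.65808.
SE = √(p̂(1−p̂)(1/n₁+1/n₂)) = √(0.65808·0.34192·0.00133996) = √(0.000301505) = 0.01736.
z = (0.68152 − 0.63289)/0.01736 = 0.04863/0.01736 = 2.801.
p-value = P(Z > 2.801) ≈ 0.0025; since p < α = 0.025, reject H₀.

z = 2.801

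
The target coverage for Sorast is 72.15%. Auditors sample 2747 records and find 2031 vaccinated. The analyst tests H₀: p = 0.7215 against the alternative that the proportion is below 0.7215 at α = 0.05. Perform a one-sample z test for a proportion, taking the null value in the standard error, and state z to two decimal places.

p̂ = 2031/2747 ≈ 0.73935.
Standard error under H₀: √(0.7215×0.2785/2747) = 0.00855.
z = (0.73935 − 0.7215)/0.00855 = 0.01785/0.00855 = 2.09.
p-value = P(Z < 2.087) ≈ 0.9816; since p > α = 0.05, fail to reject H₀.

z = 2.09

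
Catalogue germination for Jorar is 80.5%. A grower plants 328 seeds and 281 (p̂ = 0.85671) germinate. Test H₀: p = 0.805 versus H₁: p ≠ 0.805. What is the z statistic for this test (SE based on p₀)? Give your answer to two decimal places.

p̂ = 281/328 ≈ 0.8567.
Under H₀, SE = √(0.805·0.195/328) = √(0.000478582) = 0.0219.
z = (0.8567 − 0.805)/0.0219 = 0.0517/0.0219 = 2.36.

z = 2.36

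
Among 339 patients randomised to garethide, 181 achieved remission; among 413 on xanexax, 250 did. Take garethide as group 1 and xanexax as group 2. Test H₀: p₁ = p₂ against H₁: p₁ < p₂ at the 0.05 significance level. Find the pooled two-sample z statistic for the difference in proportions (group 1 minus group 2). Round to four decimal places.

p̂₁ = 181/339 ≈ 0.533923, p̂₂ = 250/413 ≈ 0.605327.
Pooled p̂ = (181+250)/(339+413) = 431/752 = 0.573138.
SE = √(p̂(1−p̂)(1/n₁+1/n₂)) = √(0.573138·0.426862·0.00537116) = √(0.00131406) = 0.036250.
z = (0.533923 − 0.605327)/0.036250 = -0.071404/0.036250 = -1.9698.
p-value = P(Z < -1.970) ≈ 0.0244. With α = 0.05, reject H₀.

z = -1.9698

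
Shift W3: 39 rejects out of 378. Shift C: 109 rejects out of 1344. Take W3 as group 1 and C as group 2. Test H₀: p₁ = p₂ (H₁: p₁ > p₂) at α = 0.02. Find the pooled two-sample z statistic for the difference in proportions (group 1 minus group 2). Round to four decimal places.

z = 1.3527

p̂₁ = 39/378 = 0.103175, p̂₂ = 109/1344 = 0.081101.
Pooled p̂ = (39+109)/(378+1344) = 148/1722 = 0.085947.
SE = √(p̂(1−p̂)(1/n₁+1/n₂)) = √(0.085947·0.914053·0.00338955) = √(0.000266282) = 0.016318.
z = (0.103175 − 0.081101)/0.016318 = 0.022074/0.016318 = 1.3527.
p-value = P(Z > 1.353) ≈ 0.0881, so at α = 0.02 we fail to reject H₀.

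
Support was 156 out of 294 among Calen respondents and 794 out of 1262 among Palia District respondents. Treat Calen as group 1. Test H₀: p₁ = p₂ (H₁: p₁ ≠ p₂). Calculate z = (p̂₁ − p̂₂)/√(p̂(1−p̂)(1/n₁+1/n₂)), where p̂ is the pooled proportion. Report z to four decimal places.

z = -3.1207

p̂₁ = 156/294 ≈ 0.5306122, p̂₂ = 794/1262 ≈ 0.6291601.
Pooled p̂ = (156+794)/(294+1262) = 950/1556 = 0.6105398.
SE = √(0.237781 × 0.00419375) = 0.0315784.
z = (0.5306122 − 0.6291601)/0.0315784 = -0.0985479/0.0315784 = -3.1207.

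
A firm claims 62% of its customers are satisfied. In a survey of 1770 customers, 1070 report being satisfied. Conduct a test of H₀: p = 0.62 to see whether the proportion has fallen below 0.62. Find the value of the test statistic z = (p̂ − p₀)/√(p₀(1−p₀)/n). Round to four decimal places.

z = -1.3418

p̂ = 1070/1770 = 0.604520.
Under H₀, SE = √(0.62·0.38/1770) = √(0.000133107) = 0.011537.
z = (0.604520 − 0.62)/0.011537 = -0.015480/0.011537 = -1.3418.
p-value = P(Z < -1.342) ≈ 0.0898.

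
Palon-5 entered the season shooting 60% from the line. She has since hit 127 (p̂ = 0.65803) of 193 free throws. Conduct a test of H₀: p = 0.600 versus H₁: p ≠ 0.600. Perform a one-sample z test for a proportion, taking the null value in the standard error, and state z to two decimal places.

z = 1.65

p̂ = 127/193 ≈ 0.65803.
SE = √(p₀(1−p₀)/n) = √(0.24/193) = 0.03526.
z = (0.65803 − 0.6)/0.03526 = 0.05803/0.03526 = 1.65.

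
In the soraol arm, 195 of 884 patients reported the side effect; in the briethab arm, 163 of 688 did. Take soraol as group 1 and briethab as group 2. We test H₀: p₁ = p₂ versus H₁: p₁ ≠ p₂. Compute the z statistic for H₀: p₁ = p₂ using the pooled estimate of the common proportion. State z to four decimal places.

z = -0.7659

p̂₁ = 195/884 ≈ 0.2205882, p̂₂ = 163/688 ≈ 0.2369186.
Pooled p̂ = (195+163)/(884+688) = 358/1572 = 0.2277354.
SE = √(p̂(1−p̂)(1/n₁+1/n₂)) = √(0.2277354·0.7722646·0.00258471) = √(0.000454578) = 0.0213208.
z = (0.2205882 − 0.2369186)/0.0213208 = -0.0163304/0.0213208 = -0.7659.
p-value = 2·P(Z > 0.766) ≈ 0.4437.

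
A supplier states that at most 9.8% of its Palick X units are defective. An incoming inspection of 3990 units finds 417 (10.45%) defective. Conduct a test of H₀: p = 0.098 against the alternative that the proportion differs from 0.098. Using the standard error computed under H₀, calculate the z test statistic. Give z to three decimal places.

p̂ = 417/3990 ≈ 0.104511.
SE = √(p₀(1−p₀)/n) = √(0.088396/3990) = 0.004707.
z = (0.104511 − 0.098)/0.004707 = 0.006511/0.004707 = 1.383.

z = 1.383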